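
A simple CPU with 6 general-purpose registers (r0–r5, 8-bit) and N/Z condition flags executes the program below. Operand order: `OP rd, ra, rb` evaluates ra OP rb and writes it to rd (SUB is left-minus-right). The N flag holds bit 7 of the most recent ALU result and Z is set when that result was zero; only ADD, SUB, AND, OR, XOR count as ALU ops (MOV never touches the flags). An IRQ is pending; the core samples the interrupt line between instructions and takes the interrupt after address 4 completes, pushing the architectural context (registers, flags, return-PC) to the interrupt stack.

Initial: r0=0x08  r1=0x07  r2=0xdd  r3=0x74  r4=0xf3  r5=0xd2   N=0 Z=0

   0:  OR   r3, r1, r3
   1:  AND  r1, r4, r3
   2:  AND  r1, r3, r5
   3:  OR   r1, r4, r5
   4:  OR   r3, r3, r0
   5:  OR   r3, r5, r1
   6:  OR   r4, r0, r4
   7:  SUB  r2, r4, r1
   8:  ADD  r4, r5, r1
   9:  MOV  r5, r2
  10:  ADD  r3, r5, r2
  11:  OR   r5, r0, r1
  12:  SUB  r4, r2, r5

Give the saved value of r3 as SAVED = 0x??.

SAVED = 0x7f

after  0: r0=0x08 r1=0x07 r2=0xdd r3=0x77 r4=0xf3 r5=0xd2  N=0 Z=0
after  1: r0=0x08 r1=0x73 r2=0xdd r3=0x77 r4=0xf3 r5=0xd2  N=0 Z=0
after  2: r0=0x08 r1=0x52 r2=0xdd r3=0x77 r4=0xf3 r5=0xd2  N=0 Z=0
after  3: r0=0x08 r1=0xf3 r2=0xdd r3=0x77 r4=0xf3 r5=0xd2  N=1 Z=0
after  4: r0=0x08 r1=0xf3 r2=0xdd r3=0x7f r4=0xf3 r5=0xd2  N=0 Z=0
-- IRQ taken; context saved, return-PC = 5 --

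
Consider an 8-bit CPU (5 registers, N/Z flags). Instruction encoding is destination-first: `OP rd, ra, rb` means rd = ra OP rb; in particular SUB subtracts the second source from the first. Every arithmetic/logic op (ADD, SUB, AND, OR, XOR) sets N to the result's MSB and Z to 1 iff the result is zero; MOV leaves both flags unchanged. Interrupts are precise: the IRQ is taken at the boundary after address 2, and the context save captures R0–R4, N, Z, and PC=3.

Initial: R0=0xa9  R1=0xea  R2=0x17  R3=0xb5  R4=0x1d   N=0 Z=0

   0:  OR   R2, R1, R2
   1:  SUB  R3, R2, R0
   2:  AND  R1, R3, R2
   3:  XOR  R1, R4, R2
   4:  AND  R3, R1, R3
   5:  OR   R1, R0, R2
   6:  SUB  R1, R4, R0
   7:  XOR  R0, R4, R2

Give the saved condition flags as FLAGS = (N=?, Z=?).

FLAGS = (N=0, Z=0)

after  0: R0=0xa9 R1=0xea R2=0xff R3=0xb5 R4=0x1d  N=1 Z=0
after  1: R0=0xa9 R1=0xea R2=0xff R3=0x56 R4=0x1d  N=0 Z=0
after  2: R0=0xa9 R1=0x56 R2=0xff R3=0x56 R4=0x1d  N=0 Z=0
-- IRQ taken; context saved, return-PC = 3 --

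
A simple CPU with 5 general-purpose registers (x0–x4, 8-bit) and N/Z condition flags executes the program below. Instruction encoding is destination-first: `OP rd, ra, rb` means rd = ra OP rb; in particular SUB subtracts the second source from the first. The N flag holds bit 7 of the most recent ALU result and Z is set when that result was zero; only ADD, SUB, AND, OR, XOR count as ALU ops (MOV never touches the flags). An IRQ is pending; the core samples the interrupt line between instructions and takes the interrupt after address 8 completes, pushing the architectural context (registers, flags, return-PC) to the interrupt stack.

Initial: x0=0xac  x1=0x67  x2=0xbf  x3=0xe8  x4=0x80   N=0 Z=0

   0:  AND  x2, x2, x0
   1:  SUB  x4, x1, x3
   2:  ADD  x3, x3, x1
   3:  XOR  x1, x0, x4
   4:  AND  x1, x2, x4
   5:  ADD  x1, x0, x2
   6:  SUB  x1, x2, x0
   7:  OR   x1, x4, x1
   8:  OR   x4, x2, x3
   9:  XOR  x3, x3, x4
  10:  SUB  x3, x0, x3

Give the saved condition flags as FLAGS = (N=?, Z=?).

FLAGS = (N=1, Z=0)

after  0: x0=0xac x1=0x67 x2=0xac x3=0xe8 x4=0x80  N=1 Z=0
after  1: x0=0xac x1=0x67 x2=0xac x3=0xe8 x4=0x7f  N=0 Z=0
after  2: x0=0xac x1=0x67 x2=0xac x3=0x4f x4=0x7f  N=0 Z=0
after  3: x0=0xac x1=0xd3 x2=0xac x3=0x4f x4=0x7f  N=1 Z=0
after  4: x0=0xac x1=0x2c x2=0xac x3=0x4f x4=0x7f  N=0 Z=0
after  5: x0=0xac x1=0x58 x2=0xac x3=0x4f x4=0x7f  N=0 Z=0
after  6: x0=0xac x1=0x00 x2=0xac x3=0x4f x4=0x7f  N=0 Z=1
after  7: x0=0xac x1=0x7f x2=0xac x3=0x4f x4=0x7f  N=0 Z=0
after  8: x0=0xac x1=0x7f x2=0xac x3=0x4f x4=0xef  N=1 Z=0
-- IRQ taken; context saved, return-PC = 9 --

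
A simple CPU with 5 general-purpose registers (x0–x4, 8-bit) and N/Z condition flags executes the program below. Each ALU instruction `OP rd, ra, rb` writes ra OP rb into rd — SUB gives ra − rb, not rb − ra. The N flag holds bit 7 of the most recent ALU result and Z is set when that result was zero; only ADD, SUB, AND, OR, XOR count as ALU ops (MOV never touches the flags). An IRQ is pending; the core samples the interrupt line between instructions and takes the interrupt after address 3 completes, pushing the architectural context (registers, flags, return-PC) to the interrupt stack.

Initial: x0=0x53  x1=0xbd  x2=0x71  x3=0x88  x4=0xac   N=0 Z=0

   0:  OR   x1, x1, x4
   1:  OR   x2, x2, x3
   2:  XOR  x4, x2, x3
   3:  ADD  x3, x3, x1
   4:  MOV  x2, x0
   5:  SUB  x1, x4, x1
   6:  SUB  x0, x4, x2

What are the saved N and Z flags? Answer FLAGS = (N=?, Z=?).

FLAGS = (N=0, Z=0)

after  0: x0=0x53 x1=0xbd x2=0x71 x3=0x88 x4=0xac  N=1 Z=0
after  1: x0=0x53 x1=0xbd x2=0xf9 x3=0x88 x4=0xac  N=1 Z=0
after  2: x0=0x53 x1=0xbd x2=0xf9 x3=0x88 x4=0x71  N=0 Z=0
after  3: x0=0x53 x1=0xbd x2=0xf9 x3=0x45 x4=0x71  N=0 Z=0
-- IRQ taken; context saved, return-PC = 4 --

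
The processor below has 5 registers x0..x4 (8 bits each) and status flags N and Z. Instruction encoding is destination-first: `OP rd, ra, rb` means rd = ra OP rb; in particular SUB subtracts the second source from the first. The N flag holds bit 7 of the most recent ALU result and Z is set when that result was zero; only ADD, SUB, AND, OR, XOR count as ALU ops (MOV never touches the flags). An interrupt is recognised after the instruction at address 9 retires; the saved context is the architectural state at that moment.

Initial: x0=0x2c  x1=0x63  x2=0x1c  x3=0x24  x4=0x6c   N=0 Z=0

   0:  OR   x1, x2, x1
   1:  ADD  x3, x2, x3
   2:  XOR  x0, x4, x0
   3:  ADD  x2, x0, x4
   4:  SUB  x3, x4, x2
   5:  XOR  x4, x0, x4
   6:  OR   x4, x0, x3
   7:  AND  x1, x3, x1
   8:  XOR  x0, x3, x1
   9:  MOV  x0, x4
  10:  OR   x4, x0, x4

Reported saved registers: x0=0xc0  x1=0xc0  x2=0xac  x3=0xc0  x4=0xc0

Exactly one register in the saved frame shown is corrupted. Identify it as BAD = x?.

BAD = x1

after  0: x0=0x2c x1=0x7f x2=0x1c x3=0x24 x4=0x6c  N=0 Z=0
after  1: x0=0x2c x1=0x7f x2=0x1c x3=0x40 x4=0x6c  N=0 Z=0
after  2: x0=0x40 x1=0x7f x2=0x1c x3=0x40 x4=0x6c  N=0 Z=0
after  3: x0=0x40 x1=0x7f x2=0xac x3=0x40 x4=0x6c  N=1 Z=0
after  4: x0=0x40 x1=0x7f x2=0xac x3=0xc0 x4=0x6c  N=1 Z=0
after  5: x0=0x40 x1=0x7f x2=0xac x3=0xc0 x4=0x2c  N=0 Z=0
after  6: x0=0x40 x1=0x7f x2=0xac x3=0xc0 x4=0xc0  N=1 Z=0
after  7: x0=0x40 x1=0x40 x2=0xac x3=0xc0 x4=0xc0  N=0 Z=0
after  8: x0=0x80 x1=0x40 x2=0xac x3=0xc0 x4=0xc0  N=1 Z=0
after  9: x0=0xc0 x1=0x40 x2=0xac x3=0xc0 x4=0xc0  N=1 Z=0
-- IRQ taken; context saved, return-PC = 10 --
mismatch: x1: reported 0xc0 vs actual 0x40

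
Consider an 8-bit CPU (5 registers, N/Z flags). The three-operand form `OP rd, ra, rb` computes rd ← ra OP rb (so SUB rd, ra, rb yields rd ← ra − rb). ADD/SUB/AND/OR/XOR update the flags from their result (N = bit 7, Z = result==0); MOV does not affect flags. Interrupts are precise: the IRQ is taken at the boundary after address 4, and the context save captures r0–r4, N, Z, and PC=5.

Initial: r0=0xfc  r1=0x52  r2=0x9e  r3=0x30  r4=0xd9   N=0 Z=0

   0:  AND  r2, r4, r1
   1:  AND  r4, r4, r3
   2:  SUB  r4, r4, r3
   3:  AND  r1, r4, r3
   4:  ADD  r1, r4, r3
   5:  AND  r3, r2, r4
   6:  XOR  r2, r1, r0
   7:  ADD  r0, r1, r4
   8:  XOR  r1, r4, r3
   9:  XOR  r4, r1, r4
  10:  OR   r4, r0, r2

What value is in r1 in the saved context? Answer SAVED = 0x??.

SAVED = 0x10

after  0: r0=0xfc r1=0x52 r2=0x50 r3=0x30 r4=0xd9  N=0 Z=0
after  1: r0=0xfc r1=0x52 r2=0x50 r3=0x30 r4=0x10  N=0 Z=0
after  2: r0=0xfc r1=0x52 r2=0x50 r3=0x30 r4=0xe0  N=1 Z=0
after  3: r0=0xfc r1=0x20 r2=0x50 r3=0x30 r4=0xe0  N=0 Z=0
after  4: r0=0xfc r1=0x10 r2=0x50 r3=0x30 r4=0xe0  N=0 Z=0
-- IRQ taken; context saved, return-PC = 5 --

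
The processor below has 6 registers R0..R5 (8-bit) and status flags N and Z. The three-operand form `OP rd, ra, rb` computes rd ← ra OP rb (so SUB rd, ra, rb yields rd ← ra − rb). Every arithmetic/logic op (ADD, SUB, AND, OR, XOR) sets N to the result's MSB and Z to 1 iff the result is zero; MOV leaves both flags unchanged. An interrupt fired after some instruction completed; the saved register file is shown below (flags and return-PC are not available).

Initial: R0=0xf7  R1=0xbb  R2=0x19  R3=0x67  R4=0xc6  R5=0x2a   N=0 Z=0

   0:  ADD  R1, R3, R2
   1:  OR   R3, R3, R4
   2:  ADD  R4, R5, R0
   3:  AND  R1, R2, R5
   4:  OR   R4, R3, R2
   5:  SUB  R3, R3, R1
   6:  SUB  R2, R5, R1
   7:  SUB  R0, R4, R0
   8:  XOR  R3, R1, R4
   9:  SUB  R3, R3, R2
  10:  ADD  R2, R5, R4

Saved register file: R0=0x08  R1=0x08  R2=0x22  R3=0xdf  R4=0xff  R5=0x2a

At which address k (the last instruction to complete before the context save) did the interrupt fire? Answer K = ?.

after  0: R0=0xf7 R1=0x80 R2=0x19 R3=0x67 R4=0xc6 R5=0x2a  N=1 Z=0
after  1: R0=0xf7 R1=0x80 R2=0x19 R3=0xe7 R4=0xc6 R5=0x2a  N=1 Z=0
after  2: R0=0xf7 R1=0x80 R2=0x19 R3=0xe7 R4=0x21 R5=0x2a  N=0 Z=0
after  3: R0=0xf7 R1=0x08 R2=0x19 R3=0xe7 R4=0x21 R5=0x2a  N=0 Z=0
after  4: R0=0xf7 R1=0x08 R2=0x19 R3=0xe7 R4=0xff R5=0x2a  N=1 Z=0
after  5: R0=0xf7 R1=0x08 R2=0x19 R3=0xdf R4=0xff R5=0x2a  N=1 Z=0
after  6: R0=0xf7 R1=0x08 R2=0x22 R3=0xdf R4=0xff R5=0x2a  N=0 Z=0
after  7: R0=0x08 R1=0x08 R2=0x22 R3=0xdf R4=0xff R5=0x2a  N=0 Z=0
-- IRQ taken; context saved, return-PC = 8 --

K = 7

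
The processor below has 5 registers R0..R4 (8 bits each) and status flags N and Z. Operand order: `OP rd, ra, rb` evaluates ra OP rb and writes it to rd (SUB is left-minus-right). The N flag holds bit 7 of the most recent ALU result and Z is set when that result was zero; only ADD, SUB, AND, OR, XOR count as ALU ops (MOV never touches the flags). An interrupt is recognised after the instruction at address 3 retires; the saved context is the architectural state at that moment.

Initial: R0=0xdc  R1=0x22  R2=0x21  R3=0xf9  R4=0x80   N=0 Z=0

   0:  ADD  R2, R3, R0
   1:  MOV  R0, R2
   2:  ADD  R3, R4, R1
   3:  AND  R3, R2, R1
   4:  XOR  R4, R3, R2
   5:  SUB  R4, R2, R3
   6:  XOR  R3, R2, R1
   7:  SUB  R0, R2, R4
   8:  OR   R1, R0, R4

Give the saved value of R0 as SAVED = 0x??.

after  0: R0=0xdc R1=0x22 R2=0xd5 R3=0xf9 R4=0x80  N=1 Z=0
after  1: R0=0xd5 R1=0x22 R2=0xd5 R3=0xf9 R4=0x80  N=1 Z=0
after  2: R0=0xd5 R1=0x22 R2=0xd5 R3=0xa2 R4=0x80  N=1 Z=0
after  3: R0=0xd5 R1=0x22 R2=0xd5 R3=0x00 R4=0x80  N=0 Z=1
-- IRQ taken; context saved, return-PC = 4 --

SAVED = 0xd5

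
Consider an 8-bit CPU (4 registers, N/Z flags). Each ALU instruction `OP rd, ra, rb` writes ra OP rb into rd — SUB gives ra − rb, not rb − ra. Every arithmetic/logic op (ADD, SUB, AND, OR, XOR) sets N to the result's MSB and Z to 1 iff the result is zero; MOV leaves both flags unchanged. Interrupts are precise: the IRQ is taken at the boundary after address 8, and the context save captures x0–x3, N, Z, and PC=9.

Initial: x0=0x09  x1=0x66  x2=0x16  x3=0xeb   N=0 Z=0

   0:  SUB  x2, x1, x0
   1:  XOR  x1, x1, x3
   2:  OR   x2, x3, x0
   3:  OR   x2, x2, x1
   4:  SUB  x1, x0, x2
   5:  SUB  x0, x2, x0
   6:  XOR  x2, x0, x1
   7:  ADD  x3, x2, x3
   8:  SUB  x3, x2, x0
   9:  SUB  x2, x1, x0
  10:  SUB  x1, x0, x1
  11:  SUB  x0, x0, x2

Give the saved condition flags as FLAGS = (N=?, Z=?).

FLAGS = (N=0, Z=0)

after  0: x0=0x09 x1=0x66 x2=0x5d x3=0xeb  N=0 Z=0
after  1: x0=0x09 x1=0x8d x2=0x5d x3=0xeb  N=1 Z=0
after  2: x0=0x09 x1=0x8d x2=0xeb x3=0xeb  N=1 Z=0
after  3: x0=0x09 x1=0x8d x2=0xef x3=0xeb  N=1 Z=0
after  4: x0=0x09 x1=0x1a x2=0xef x3=0xeb  N=0 Z=0
after  5: x0=0xe6 x1=0x1a x2=0xef x3=0xeb  N=1 Z=0
after  6: x0=0xe6 x1=0x1a x2=0xfc x3=0xeb  N=1 Z=0
after  7: x0=0xe6 x1=0x1a x2=0xfc x3=0xe7  N=1 Z=0
after  8: x0=0xe6 x1=0x1a x2=0xfc x3=0x16  N=0 Z=0
-- IRQ taken; context saved, return-PC = 9 --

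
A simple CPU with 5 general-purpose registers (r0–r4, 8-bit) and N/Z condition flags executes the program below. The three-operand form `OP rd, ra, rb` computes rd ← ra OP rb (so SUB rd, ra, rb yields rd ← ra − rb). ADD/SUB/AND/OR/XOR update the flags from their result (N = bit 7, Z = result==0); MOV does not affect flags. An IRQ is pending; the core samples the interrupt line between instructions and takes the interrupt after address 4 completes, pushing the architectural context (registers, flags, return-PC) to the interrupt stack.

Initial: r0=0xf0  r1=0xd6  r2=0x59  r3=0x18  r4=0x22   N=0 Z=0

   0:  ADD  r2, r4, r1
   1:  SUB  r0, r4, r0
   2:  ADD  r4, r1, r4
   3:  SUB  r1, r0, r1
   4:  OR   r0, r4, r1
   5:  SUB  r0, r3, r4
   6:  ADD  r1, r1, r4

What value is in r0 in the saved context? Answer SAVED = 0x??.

SAVED = 0xfc

after  0: r0=0xf0 r1=0xd6 r2=0xf8 r3=0x18 r4=0x22  N=1 Z=0
after  1: r0=0x32 r1=0xd6 r2=0xf8 r3=0x18 r4=0x22  N=0 Z=0
after  2: r0=0x32 r1=0xd6 r2=0xf8 r3=0x18 r4=0xf8  N=1 Z=0
after  3: r0=0x32 r1=0x5c r2=0xf8 r3=0x18 r4=0xf8  N=0 Z=0
after  4: r0=0xfc r1=0x5c r2=0xf8 r3=0x18 r4=0xf8  N=1 Z=0
-- IRQ taken; context saved, return-PC = 5 --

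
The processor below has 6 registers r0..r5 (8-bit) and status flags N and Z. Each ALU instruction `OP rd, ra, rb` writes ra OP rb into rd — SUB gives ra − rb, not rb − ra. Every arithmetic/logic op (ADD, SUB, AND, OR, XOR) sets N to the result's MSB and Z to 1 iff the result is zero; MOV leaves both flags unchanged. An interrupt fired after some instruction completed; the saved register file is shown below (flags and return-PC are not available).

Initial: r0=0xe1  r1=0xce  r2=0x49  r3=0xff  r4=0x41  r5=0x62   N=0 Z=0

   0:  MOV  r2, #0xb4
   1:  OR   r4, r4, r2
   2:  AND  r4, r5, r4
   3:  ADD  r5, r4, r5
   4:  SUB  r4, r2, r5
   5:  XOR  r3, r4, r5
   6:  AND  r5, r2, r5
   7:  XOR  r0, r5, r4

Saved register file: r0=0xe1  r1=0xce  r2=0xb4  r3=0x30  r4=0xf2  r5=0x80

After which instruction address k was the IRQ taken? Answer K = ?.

after  0: r0=0xe1 r1=0xce r2=0xb4 r3=0xff r4=0x41 r5=0x62  N=0 Z=0
after  1: r0=0xe1 r1=0xce r2=0xb4 r3=0xff r4=0xf5 r5=0x62  N=1 Z=0
after  2: r0=0xe1 r1=0xce r2=0xb4 r3=0xff r4=0x60 r5=0x62  N=0 Z=0
after  3: r0=0xe1 r1=0xce r2=0xb4 r3=0xff r4=0x60 r5=0xc2  N=1 Z=0
after  4: r0=0xe1 r1=0xce r2=0xb4 r3=0xff r4=0xf2 r5=0xc2  N=1 Z=0
after  5: r0=0xe1 r1=0xce r2=0xb4 r3=0x30 r4=0xf2 r5=0xc2  N=0 Z=0
after  6: r0=0xe1 r1=0xce r2=0xb4 r3=0x30 r4=0xf2 r5=0x80  N=1 Z=0
-- IRQ taken; context saved, return-PC = 7 --

K = 6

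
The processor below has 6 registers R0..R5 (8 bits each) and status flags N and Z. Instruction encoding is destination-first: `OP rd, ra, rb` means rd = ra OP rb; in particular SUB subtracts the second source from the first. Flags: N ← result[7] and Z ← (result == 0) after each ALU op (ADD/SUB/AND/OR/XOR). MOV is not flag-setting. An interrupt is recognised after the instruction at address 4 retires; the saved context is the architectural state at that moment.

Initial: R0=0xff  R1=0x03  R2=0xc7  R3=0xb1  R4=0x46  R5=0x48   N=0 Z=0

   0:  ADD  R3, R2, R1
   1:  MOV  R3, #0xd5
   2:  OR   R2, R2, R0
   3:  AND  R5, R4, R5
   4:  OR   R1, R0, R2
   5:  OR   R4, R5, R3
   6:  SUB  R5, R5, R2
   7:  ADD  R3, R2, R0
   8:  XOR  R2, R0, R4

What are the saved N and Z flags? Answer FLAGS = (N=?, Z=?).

FLAGS = (N=1, Z=0)

after  0: R0=0xff R1=0x03 R2=0xc7 R3=0xca R4=0x46 R5=0x48  N=1 Z=0
after  1: R0=0xff R1=0x03 R2=0xc7 R3=0xd5 R4=0x46 R5=0x48  N=1 Z=0
after  2: R0=0xff R1=0x03 R2=0xff R3=0xd5 R4=0x46 R5=0x48  N=1 Z=0
after  3: R0=0xff R1=0x03 R2=0xff R3=0xd5 R4=0x46 R5=0x40  N=0 Z=0
after  4: R0=0xff R1=0xff R2=0xff R3=0xd5 R4=0x46 R5=0x40  N=1 Z=0
-- IRQ taken; context saved, return-PC = 5 --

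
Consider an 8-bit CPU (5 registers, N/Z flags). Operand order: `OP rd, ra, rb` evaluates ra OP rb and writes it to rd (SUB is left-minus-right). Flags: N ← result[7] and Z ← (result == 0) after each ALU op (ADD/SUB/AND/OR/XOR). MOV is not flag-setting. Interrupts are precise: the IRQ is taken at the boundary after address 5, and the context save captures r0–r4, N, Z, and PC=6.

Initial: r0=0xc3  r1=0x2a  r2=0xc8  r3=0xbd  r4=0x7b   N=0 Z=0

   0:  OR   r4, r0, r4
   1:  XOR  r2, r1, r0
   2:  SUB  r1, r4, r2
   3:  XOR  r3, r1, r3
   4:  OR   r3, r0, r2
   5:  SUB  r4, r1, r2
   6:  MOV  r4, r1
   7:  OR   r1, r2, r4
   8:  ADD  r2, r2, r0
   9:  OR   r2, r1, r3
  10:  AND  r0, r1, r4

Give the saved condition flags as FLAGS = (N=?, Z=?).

after  0: r0=0xc3 r1=0x2a r2=0xc8 r3=0xbd r4=0xfb  N=1 Z=0
after  1: r0=0xc3 r1=0x2a r2=0xe9 r3=0xbd r4=0xfb  N=1 Z=0
after  2: r0=0xc3 r1=0x12 r2=0xe9 r3=0xbd r4=0xfb  N=0 Z=0
after  3: r0=0xc3 r1=0x12 r2=0xe9 r3=0xaf r4=0xfb  N=1 Z=0
after  4: r0=0xc3 r1=0x12 r2=0xe9 r3=0xeb r4=0xfb  N=1 Z=0
after  5: r0=0xc3 r1=0x12 r2=0xe9 r3=0xeb r4=0x29  N=0 Z=0
-- IRQ taken; context saved, return-PC = 6 --

FLAGS = (N=0, Z=0)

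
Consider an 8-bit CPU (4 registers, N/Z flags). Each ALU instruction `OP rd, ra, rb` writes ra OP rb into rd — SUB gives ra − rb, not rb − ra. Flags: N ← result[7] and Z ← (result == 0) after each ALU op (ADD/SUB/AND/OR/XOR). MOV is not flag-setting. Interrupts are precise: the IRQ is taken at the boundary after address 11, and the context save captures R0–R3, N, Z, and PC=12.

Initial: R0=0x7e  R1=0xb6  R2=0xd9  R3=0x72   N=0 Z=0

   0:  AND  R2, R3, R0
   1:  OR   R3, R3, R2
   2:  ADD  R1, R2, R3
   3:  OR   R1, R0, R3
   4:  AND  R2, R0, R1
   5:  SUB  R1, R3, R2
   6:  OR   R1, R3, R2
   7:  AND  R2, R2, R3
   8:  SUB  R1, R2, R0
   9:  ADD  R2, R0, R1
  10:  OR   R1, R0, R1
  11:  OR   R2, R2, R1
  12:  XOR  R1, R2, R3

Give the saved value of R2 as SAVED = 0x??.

after  0: R0=0x7e R1=0xb6 R2=0x72 R3=0x72  N=0 Z=0
after  1: R0=0x7e R1=0xb6 R2=0x72 R3=0x72  N=0 Z=0
after  2: R0=0x7e R1=0xe4 R2=0x72 R3=0x72  N=1 Z=0
after  3: R0=0x7e R1=0x7e R2=0x72 R3=0x72  N=0 Z=0
after  4: R0=0x7e R1=0x7e R2=0x7e R3=0x72  N=0 Z=0
after  5: R0=0x7e R1=0xf4 R2=0x7e R3=0x72  N=1 Z=0
after  6: R0=0x7e R1=0x7e R2=0x7e R3=0x72  N=0 Z=0
after  7: R0=0x7e R1=0x7e R2=0x72 R3=0x72  N=0 Z=0
after  8: R0=0x7e R1=0xf4 R2=0x72 R3=0x72  N=1 Z=0
after  9: R0=0x7e R1=0xf4 R2=0x72 R3=0x72  N=0 Z=0
after 10: R0=0x7e R1=0xfe R2=0x72 R3=0x72  N=1 Z=0
after 11: R0=0x7e R1=0xfe R2=0xfe R3=0x72  N=1 Z=0
-- IRQ taken; context saved, return-PC = 12 --

SAVED = 0xfe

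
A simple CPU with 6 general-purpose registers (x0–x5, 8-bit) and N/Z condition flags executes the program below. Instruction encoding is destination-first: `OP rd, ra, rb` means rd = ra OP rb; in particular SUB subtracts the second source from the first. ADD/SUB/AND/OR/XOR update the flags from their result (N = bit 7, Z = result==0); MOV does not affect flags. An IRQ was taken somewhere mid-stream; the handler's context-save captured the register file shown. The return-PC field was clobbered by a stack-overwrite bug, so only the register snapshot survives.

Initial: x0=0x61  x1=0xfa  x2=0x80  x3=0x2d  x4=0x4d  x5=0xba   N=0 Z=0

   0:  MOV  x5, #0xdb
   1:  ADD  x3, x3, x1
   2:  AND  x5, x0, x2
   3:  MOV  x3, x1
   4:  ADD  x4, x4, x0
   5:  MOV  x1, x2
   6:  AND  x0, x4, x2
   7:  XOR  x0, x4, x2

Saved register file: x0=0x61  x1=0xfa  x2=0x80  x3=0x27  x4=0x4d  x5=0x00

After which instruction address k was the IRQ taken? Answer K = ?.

after  0: x0=0x61 x1=0xfa x2=0x80 x3=0x2d x4=0x4d x5=0xdb  N=0 Z=0
after  1: x0=0x61 x1=0xfa x2=0x80 x3=0x27 x4=0x4d x5=0xdb  N=0 Z=0
after  2: x0=0x61 x1=0xfa x2=0x80 x3=0x27 x4=0x4d x5=0x00  N=0 Z=1
-- IRQ taken; context saved, return-PC = 3 --

K = 2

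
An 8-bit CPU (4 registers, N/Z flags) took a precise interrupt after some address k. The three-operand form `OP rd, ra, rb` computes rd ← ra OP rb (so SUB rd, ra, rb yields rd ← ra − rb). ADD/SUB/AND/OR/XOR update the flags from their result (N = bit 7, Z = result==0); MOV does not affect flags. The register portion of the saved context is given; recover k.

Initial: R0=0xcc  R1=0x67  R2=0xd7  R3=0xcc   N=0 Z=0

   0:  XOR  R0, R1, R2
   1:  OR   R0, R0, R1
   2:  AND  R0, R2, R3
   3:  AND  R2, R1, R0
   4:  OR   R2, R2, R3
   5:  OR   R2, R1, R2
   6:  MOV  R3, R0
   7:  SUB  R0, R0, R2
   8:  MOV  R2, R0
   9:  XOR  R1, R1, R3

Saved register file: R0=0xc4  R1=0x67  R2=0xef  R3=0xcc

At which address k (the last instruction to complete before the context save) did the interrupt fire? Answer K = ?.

K = 5

after  0: R0=0xb0 R1=0x67 R2=0xd7 R3=0xcc  N=1 Z=0
after  1: R0=0xf7 R1=0x67 R2=0xd7 R3=0xcc  N=1 Z=0
after  2: R0=0xc4 R1=0x67 R2=0xd7 R3=0xcc  N=1 Z=0
after  3: R0=0xc4 R1=0x67 R2=0x44 R3=0xcc  N=0 Z=0
after  4: R0=0xc4 R1=0x67 R2=0xcc R3=0xcc  N=1 Z=0
after  5: R0=0xc4 R1=0x67 R2=0xef R3=0xcc  N=1 Z=0
-- IRQ taken; context saved, return-PC = 6 --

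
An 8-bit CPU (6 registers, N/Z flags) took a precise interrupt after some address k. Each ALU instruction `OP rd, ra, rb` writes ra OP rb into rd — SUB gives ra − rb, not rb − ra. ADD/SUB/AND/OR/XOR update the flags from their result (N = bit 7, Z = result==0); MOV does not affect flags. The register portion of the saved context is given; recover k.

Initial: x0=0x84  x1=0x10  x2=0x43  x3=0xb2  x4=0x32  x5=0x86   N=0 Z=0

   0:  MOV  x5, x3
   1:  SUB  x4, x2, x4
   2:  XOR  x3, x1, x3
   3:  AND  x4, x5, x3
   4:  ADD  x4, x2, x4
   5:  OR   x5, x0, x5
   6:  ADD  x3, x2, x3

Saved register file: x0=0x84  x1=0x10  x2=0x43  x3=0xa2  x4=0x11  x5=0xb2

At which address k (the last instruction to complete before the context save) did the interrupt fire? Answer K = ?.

K = 2

after  0: x0=0x84 x1=0x10 x2=0x43 x3=0xb2 x4=0x32 x5=0xb2  N=0 Z=0
after  1: x0=0x84 x1=0x10 x2=0x43 x3=0xb2 x4=0x11 x5=0xb2  N=0 Z=0
after  2: x0=0x84 x1=0x10 x2=0x43 x3=0xa2 x4=0x11 x5=0xb2  N=1 Z=0
-- IRQ taken; context saved, return-PC = 3 --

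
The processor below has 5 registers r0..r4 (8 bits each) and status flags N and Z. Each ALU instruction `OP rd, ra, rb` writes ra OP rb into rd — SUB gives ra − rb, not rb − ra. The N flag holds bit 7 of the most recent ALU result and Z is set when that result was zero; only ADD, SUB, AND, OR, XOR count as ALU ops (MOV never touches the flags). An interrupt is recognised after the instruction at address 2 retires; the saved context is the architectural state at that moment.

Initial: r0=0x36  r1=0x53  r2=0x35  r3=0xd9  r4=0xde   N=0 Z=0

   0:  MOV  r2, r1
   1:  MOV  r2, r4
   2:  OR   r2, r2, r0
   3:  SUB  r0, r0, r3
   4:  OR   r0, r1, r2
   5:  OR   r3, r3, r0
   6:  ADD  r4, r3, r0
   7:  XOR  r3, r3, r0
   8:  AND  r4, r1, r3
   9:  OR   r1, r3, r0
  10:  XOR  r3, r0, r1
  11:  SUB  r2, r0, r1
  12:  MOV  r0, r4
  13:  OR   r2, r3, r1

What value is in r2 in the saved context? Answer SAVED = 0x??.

SAVED = 0xfe

after  0: r0=0x36 r1=0x53 r2=0x53 r3=0xd9 r4=0xde  N=0 Z=0
after  1: r0=0x36 r1=0x53 r2=0xde r3=0xd9 r4=0xde  N=0 Z=0
after  2: r0=0x36 r1=0x53 r2=0xfe r3=0xd9 r4=0xde  N=1 Z=0
-- IRQ taken; context saved, return-PC = 3 --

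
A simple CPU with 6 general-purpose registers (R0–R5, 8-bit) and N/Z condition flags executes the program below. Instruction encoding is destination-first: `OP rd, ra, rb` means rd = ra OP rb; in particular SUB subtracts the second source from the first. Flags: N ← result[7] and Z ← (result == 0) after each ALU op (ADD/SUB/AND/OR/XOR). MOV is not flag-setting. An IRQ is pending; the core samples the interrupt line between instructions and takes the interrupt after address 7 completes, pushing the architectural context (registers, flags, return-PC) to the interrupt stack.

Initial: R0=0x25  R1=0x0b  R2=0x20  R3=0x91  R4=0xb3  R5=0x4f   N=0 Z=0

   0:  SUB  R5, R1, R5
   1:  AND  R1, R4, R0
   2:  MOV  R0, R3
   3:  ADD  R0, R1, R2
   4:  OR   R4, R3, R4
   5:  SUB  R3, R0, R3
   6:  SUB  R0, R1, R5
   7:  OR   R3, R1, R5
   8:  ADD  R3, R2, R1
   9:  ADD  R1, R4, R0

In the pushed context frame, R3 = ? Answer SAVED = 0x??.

SAVED = 0xbd

after  0: R0=0x25 R1=0x0b R2=0x20 R3=0x91 R4=0xb3 R5=0xbc  N=1 Z=0
after  1: R0=0x25 R1=0x21 R2=0x20 R3=0x91 R4=0xb3 R5=0xbc  N=0 Z=0
after  2: R0=0x91 R1=0x21 R2=0x20 R3=0x91 R4=0xb3 R5=0xbc  N=0 Z=0
after  3: R0=0x41 R1=0x21 R2=0x20 R3=0x91 R4=0xb3 R5=0xbc  N=0 Z=0
after  4: R0=0x41 R1=0x21 R2=0x20 R3=0x91 R4=0xb3 R5=0xbc  N=1 Z=0
after  5: R0=0x41 R1=0x21 R2=0x20 R3=0xb0 R4=0xb3 R5=0xbc  N=1 Z=0
after  6: R0=0x65 R1=0x21 R2=0x20 R3=0xb0 R4=0xb3 R5=0xbc  N=0 Z=0
after  7: R0=0x65 R1=0x21 R2=0x20 R3=0xbd R4=0xb3 R5=0xbc  N=1 Z=0
-- IRQ taken; context saved, return-PC = 8 --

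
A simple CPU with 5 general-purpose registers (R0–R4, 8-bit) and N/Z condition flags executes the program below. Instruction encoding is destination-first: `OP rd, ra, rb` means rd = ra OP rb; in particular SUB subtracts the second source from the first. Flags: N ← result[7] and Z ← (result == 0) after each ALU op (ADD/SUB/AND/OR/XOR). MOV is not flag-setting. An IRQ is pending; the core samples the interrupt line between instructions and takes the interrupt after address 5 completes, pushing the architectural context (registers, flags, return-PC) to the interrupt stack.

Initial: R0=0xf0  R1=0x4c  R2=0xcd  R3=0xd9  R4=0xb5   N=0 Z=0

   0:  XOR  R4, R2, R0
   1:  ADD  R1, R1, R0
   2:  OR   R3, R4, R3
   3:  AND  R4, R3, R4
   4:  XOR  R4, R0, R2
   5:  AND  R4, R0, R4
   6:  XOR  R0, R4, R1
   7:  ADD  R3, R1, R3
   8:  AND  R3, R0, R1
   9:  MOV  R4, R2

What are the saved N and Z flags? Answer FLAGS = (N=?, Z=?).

after  0: R0=0xf0 R1=0x4c R2=0xcd R3=0xd9 R4=0x3d  N=0 Z=0
after  1: R0=0xf0 R1=0x3c R2=0xcd R3=0xd9 R4=0x3d  N=0 Z=0
after  2: R0=0xf0 R1=0x3c R2=0xcd R3=0xfd R4=0x3d  N=1 Z=0
after  3: R0=0xf0 R1=0x3c R2=0xcd R3=0xfd R4=0x3d  N=0 Z=0
after  4: R0=0xf0 R1=0x3c R2=0xcd R3=0xfd R4=0x3d  N=0 Z=0
after  5: R0=0xf0 R1=0x3c R2=0xcd R3=0xfd R4=0x30  N=0 Z=0
-- IRQ taken; context saved, return-PC = 6 --

FLAGS = (N=0, Z=0)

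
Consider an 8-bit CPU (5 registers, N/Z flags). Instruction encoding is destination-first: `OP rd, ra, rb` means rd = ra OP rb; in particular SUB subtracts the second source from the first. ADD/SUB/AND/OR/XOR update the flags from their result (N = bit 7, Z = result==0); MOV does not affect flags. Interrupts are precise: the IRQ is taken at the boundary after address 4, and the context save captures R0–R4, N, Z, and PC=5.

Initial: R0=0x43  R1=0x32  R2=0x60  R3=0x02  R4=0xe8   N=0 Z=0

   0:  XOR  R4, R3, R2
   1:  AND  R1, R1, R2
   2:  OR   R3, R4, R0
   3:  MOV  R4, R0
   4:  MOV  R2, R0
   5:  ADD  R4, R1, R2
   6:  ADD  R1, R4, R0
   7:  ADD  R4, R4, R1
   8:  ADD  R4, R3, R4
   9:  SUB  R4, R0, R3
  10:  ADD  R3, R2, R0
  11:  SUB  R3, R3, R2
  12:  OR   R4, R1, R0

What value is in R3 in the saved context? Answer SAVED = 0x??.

after  0: R0=0x43 R1=0x32 R2=0x60 R3=0x02 R4=0x62  N=0 Z=0
after  1: R0=0x43 R1=0x20 R2=0x60 R3=0x02 R4=0x62  N=0 Z=0
after  2: R0=0x43 R1=0x20 R2=0x60 R3=0x63 R4=0x62  N=0 Z=0
after  3: R0=0x43 R1=0x20 R2=0x60 R3=0x63 R4=0x43  N=0 Z=0
after  4: R0=0x43 R1=0x20 R2=0x43 R3=0x63 R4=0x43  N=0 Z=0
-- IRQ taken; context saved, return-PC = 5 --

SAVED = 0x63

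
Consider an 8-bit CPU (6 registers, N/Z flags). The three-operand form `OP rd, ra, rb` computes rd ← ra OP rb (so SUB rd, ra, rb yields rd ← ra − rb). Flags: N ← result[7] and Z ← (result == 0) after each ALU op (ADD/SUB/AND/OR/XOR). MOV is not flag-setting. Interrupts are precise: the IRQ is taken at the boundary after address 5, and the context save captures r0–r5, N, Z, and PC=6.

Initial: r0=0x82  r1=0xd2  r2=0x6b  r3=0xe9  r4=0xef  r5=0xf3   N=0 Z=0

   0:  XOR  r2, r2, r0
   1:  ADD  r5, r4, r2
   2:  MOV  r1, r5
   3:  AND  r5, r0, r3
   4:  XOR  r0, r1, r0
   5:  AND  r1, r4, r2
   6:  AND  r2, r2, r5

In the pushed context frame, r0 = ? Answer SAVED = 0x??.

after  0: r0=0x82 r1=0xd2 r2=0xe9 r3=0xe9 r4=0xef r5=0xf3  N=1 Z=0
after  1: r0=0x82 r1=0xd2 r2=0xe9 r3=0xe9 r4=0xef r5=0xd8  N=1 Z=0
after  2: r0=0x82 r1=0xd8 r2=0xe9 r3=0xe9 r4=0xef r5=0xd8  N=1 Z=0
after  3: r0=0x82 r1=0xd8 r2=0xe9 r3=0xe9 r4=0xef r5=0x80  N=1 Z=0
after  4: r0=0x5a r1=0xd8 r2=0xe9 r3=0xe9 r4=0xef r5=0x80  N=0 Z=0
after  5: r0=0x5a r1=0xe9 r2=0xe9 r3=0xe9 r4=0xef r5=0x80  N=1 Z=0
-- IRQ taken; context saved, return-PC = 6 --

SAVED = 0x5a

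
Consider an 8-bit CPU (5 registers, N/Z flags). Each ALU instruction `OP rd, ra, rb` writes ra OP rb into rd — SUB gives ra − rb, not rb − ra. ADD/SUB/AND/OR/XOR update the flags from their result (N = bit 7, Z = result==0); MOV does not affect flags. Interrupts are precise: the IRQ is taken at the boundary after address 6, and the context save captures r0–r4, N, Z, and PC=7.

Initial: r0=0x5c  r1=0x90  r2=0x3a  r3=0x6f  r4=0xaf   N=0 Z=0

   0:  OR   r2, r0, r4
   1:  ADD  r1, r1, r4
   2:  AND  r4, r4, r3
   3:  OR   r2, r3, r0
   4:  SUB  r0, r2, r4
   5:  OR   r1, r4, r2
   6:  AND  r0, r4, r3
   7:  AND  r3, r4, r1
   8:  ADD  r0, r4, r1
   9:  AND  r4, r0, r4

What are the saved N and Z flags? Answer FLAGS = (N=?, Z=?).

FLAGS = (N=0, Z=0)

after  0: r0=0x5c r1=0x90 r2=0xff r3=0x6f r4=0xaf  N=1 Z=0
after  1: r0=0x5c r1=0x3f r2=0xff r3=0x6f r4=0xaf  N=0 Z=0
after  2: r0=0x5c r1=0x3f r2=0xff r3=0x6f r4=0x2f  N=0 Z=0
after  3: r0=0x5c r1=0x3f r2=0x7f r3=0x6f r4=0x2f  N=0 Z=0
after  4: r0=0x50 r1=0x3f r2=0x7f r3=0x6f r4=0x2f  N=0 Z=0
after  5: r0=0x50 r1=0x7f r2=0x7f r3=0x6f r4=0x2f  N=0 Z=0
after  6: r0=0x2f r1=0x7f r2=0x7f r3=0x6f r4=0x2f  N=0 Z=0
-- IRQ taken; context saved, return-PC = 7 --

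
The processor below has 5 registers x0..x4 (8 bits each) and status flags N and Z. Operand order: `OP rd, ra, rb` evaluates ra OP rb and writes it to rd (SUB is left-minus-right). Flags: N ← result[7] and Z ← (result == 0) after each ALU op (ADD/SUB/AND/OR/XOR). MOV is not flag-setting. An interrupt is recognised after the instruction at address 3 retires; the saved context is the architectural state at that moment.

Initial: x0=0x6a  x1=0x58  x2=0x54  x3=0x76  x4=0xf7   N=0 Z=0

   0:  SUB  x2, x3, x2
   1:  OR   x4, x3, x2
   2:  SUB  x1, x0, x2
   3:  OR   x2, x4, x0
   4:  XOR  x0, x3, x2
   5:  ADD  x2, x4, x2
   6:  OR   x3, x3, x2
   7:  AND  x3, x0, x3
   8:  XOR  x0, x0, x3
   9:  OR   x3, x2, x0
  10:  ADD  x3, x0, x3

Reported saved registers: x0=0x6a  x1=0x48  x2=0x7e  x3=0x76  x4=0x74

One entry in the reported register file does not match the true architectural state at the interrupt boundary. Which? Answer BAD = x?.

BAD = x4

after  0: x0=0x6a x1=0x58 x2=0x22 x3=0x76 x4=0xf7  N=0 Z=0
after  1: x0=0x6a x1=0x58 x2=0x22 x3=0x76 x4=0x76  N=0 Z=0
after  2: x0=0x6a x1=0x48 x2=0x22 x3=0x76 x4=0x76  N=0 Z=0
after  3: x0=0x6a x1=0x48 x2=0x7e x3=0x76 x4=0x76  N=0 Z=0
-- IRQ taken; context saved, return-PC = 4 --
mismatch: x4: reported 0x74 vs actual 0x76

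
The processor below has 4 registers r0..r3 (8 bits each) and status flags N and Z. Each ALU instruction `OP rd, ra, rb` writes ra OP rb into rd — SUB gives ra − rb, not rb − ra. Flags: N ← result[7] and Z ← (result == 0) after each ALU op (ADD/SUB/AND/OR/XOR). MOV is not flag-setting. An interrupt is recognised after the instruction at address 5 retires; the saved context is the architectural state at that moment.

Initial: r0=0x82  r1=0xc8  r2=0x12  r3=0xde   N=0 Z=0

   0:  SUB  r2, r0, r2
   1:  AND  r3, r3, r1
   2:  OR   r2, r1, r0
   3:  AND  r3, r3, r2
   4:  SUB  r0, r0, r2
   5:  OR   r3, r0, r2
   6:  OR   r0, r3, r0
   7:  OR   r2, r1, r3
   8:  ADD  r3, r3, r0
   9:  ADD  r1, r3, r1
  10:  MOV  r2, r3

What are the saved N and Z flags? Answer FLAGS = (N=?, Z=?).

after  0: r0=0x82 r1=0xc8 r2=0x70 r3=0xde  N=0 Z=0
after  1: r0=0x82 r1=0xc8 r2=0x70 r3=0xc8  N=1 Z=0
after  2: r0=0x82 r1=0xc8 r2=0xca r3=0xc8  N=1 Z=0
after  3: r0=0x82 r1=0xc8 r2=0xca r3=0xc8  N=1 Z=0
after  4: r0=0xb8 r1=0xc8 r2=0xca r3=0xc8  N=1 Z=0
after  5: r0=0xb8 r1=0xc8 r2=0xca r3=0xfa  N=1 Z=0
-- IRQ taken; context saved, return-PC = 6 --

FLAGS = (N=1, Z=0)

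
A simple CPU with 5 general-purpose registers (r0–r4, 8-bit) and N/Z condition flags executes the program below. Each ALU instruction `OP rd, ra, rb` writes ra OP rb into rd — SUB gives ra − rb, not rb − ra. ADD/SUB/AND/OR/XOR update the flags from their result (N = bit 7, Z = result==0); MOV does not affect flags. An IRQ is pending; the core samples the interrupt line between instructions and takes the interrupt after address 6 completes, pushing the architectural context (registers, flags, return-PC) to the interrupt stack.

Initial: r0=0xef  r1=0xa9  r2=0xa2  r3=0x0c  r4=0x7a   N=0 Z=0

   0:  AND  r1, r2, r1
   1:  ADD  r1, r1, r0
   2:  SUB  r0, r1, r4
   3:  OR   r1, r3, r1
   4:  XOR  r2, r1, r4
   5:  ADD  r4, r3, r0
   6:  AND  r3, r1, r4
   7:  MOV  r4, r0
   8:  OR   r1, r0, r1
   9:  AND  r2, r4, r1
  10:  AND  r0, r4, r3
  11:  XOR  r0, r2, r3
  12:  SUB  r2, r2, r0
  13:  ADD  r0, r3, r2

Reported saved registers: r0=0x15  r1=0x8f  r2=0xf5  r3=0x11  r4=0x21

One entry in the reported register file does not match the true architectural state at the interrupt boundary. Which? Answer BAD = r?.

after  0: r0=0xef r1=0xa0 r2=0xa2 r3=0x0c r4=0x7a  N=1 Z=0
after  1: r0=0xef r1=0x8f r2=0xa2 r3=0x0c r4=0x7a  N=1 Z=0
after  2: r0=0x15 r1=0x8f r2=0xa2 r3=0x0c r4=0x7a  N=0 Z=0
after  3: r0=0x15 r1=0x8f r2=0xa2 r3=0x0c r4=0x7a  N=1 Z=0
after  4: r0=0x15 r1=0x8f r2=0xf5 r3=0x0c r4=0x7a  N=1 Z=0
after  5: r0=0x15 r1=0x8f r2=0xf5 r3=0x0c r4=0x21  N=0 Z=0
after  6: r0=0x15 r1=0x8f r2=0xf5 r3=0x01 r4=0x21  N=0 Z=0
-- IRQ taken; context saved, return-PC = 7 --
mismatch: r3: reported 0x11 vs actual 0x01

BAD = r3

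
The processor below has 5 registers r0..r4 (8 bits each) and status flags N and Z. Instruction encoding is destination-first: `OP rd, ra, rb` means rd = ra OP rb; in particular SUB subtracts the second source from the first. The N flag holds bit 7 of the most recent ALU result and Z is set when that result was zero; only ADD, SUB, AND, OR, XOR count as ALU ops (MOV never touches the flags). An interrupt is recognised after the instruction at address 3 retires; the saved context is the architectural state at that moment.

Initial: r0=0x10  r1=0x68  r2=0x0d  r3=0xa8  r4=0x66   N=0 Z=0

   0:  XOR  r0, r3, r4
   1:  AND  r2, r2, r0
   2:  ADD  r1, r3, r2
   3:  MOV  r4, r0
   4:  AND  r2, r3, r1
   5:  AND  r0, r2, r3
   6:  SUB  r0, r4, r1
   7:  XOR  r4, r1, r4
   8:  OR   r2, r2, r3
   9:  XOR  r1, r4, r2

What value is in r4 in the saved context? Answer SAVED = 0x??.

after  0: r0=0xce r1=0x68 r2=0x0d r3=0xa8 r4=0x66  N=1 Z=0
after  1: r0=0xce r1=0x68 r2=0x0c r3=0xa8 r4=0x66  N=0 Z=0
after  2: r0=0xce r1=0xb4 r2=0x0c r3=0xa8 r4=0x66  N=1 Z=0
after  3: r0=0xce r1=0xb4 r2=0x0c r3=0xa8 r4=0xce  N=1 Z=0
-- IRQ taken; context saved, return-PC = 4 --

SAVED = 0xce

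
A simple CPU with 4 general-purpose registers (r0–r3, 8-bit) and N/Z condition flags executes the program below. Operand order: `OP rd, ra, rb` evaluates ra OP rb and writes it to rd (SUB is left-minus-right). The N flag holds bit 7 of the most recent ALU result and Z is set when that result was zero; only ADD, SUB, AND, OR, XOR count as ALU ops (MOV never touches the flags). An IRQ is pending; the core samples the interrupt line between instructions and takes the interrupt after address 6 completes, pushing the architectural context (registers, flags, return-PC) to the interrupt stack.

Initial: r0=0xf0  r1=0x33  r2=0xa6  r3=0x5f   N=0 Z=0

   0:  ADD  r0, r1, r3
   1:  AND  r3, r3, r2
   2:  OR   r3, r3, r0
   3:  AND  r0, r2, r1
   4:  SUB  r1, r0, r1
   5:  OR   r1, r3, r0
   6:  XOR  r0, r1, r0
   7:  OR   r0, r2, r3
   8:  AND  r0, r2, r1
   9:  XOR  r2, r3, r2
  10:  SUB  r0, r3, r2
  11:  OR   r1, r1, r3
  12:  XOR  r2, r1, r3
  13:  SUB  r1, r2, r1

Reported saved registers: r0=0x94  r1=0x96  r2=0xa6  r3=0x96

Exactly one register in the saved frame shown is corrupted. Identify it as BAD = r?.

after  0: r0=0x92 r1=0x33 r2=0xa6 r3=0x5f  N=1 Z=0
after  1: r0=0x92 r1=0x33 r2=0xa6 r3=0x06  N=0 Z=0
after  2: r0=0x92 r1=0x33 r2=0xa6 r3=0x96  N=1 Z=0
after  3: r0=0x22 r1=0x33 r2=0xa6 r3=0x96  N=0 Z=0
after  4: r0=0x22 r1=0xef r2=0xa6 r3=0x96  N=1 Z=0
after  5: r0=0x22 r1=0xb6 r2=0xa6 r3=0x96  N=1 Z=0
after  6: r0=0x94 r1=0xb6 r2=0xa6 r3=0x96  N=1 Z=0
-- IRQ taken; context saved, return-PC = 7 --
mismatch: r1: reported 0x96 vs actual 0xb6

BAD = r1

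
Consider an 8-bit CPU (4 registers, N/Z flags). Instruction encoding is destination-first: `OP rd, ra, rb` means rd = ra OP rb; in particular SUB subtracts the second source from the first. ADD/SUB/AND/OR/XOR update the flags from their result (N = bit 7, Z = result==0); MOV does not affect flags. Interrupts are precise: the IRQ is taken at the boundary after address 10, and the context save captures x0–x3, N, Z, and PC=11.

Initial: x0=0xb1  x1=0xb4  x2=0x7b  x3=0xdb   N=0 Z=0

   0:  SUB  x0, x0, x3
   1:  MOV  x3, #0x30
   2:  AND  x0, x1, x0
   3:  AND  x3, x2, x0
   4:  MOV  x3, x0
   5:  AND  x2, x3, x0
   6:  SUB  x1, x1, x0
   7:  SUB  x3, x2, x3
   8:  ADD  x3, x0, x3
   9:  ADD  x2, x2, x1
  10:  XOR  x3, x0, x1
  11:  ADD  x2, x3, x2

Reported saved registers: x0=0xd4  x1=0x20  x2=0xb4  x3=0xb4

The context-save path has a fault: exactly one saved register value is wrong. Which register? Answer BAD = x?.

BAD = x0

after  0: x0=0xd6 x1=0xb4 x2=0x7b x3=0xdb  N=1 Z=0
after  1: x0=0xd6 x1=0xb4 x2=0x7b x3=0x30  N=1 Z=0
after  2: x0=0x94 x1=0xb4 x2=0x7b x3=0x30  N=1 Z=0
after  3: x0=0x94 x1=0xb4 x2=0x7b x3=0x10  N=0 Z=0
after  4: x0=0x94 x1=0xb4 x2=0x7b x3=0x94  N=0 Z=0
after  5: x0=0x94 x1=0xb4 x2=0x94 x3=0x94  N=1 Z=0
after  6: x0=0x94 x1=0x20 x2=0x94 x3=0x94  N=0 Z=0
after  7: x0=0x94 x1=0x20 x2=0x94 x3=0x00  N=0 Z=1
after  8: x0=0x94 x1=0x20 x2=0x94 x3=0x94  N=1 Z=0
after  9: x0=0x94 x1=0x20 x2=0xb4 x3=0x94  N=1 Z=0
after 10: x0=0x94 x1=0x20 x2=0xb4 x3=0xb4  N=1 Z=0
-- IRQ taken; context saved, return-PC = 11 --
mismatch: x0: reported 0xd4 vs actual 0x94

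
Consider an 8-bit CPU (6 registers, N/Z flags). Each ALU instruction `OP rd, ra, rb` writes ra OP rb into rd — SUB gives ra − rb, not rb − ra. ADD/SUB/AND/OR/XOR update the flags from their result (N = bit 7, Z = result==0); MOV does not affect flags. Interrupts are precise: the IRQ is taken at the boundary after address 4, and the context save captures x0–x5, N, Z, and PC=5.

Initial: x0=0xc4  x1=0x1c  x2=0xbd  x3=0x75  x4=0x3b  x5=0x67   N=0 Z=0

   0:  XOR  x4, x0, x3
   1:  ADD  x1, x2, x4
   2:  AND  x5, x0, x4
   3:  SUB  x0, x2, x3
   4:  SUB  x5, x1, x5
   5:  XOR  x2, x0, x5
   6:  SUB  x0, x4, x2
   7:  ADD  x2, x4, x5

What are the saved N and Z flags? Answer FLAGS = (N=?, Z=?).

FLAGS = (N=1, Z=0)

after  0: x0=0xc4 x1=0x1c x2=0xbd x3=0x75 x4=0xb1 x5=0x67  N=1 Z=0
after  1: x0=0xc4 x1=0x6e x2=0xbd x3=0x75 x4=0xb1 x5=0x67  N=0 Z=0
after  2: x0=0xc4 x1=0x6e x2=0xbd x3=0x75 x4=0xb1 x5=0x80  N=1 Z=0
after  3: x0=0x48 x1=0x6e x2=0xbd x3=0x75 x4=0xb1 x5=0x80  N=0 Z=0
after  4: x0=0x48 x1=0x6e x2=0xbd x3=0x75 x4=0xb1 x5=0xee  N=1 Z=0
-- IRQ taken; context saved, return-PC = 5 --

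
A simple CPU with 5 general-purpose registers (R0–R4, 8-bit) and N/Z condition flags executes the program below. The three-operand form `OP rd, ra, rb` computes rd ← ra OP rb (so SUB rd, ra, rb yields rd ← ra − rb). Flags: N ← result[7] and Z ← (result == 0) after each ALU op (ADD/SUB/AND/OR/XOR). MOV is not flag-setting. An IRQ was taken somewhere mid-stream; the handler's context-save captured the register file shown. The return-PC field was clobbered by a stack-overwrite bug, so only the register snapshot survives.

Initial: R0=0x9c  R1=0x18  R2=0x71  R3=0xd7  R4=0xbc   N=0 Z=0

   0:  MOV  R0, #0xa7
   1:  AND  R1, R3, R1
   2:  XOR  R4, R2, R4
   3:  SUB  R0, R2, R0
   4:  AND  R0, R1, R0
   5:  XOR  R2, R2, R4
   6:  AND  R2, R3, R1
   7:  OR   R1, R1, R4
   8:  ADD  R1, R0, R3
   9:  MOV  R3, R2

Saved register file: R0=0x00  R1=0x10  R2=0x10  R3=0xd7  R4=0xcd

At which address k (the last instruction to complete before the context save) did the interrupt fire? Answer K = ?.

after  0: R0=0xa7 R1=0x18 R2=0x71 R3=0xd7 R4=0xbc  N=0 Z=0
after  1: R0=0xa7 R1=0x10 R2=0x71 R3=0xd7 R4=0xbc  N=0 Z=0
after  2: R0=0xa7 R1=0x10 R2=0x71 R3=0xd7 R4=0xcd  N=1 Z=0
after  3: R0=0xca R1=0x10 R2=0x71 R3=0xd7 R4=0xcd  N=1 Z=0
after  4: R0=0x00 R1=0x10 R2=0x71 R3=0xd7 R4=0xcd  N=0 Z=1
after  5: R0=0x00 R1=0x10 R2=0xbc R3=0xd7 R4=0xcd  N=1 Z=0
after  6: R0=0x00 R1=0x10 R2=0x10 R3=0xd7 R4=0xcd  N=0 Z=0
-- IRQ taken; context saved, return-PC = 7 --

K = 6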